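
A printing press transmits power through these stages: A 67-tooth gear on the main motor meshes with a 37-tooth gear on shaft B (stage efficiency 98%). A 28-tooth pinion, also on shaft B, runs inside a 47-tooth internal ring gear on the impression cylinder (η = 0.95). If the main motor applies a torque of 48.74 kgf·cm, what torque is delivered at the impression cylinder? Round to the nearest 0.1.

42.1 kgf·cm

After the gear mesh (37/67): 48.74 × 0.55224 × 0.98 = 26.378 kgf·cm
After the internal gear (47/28): 26.378 × 1.6786 × 0.95 = 42.063 kgf·cm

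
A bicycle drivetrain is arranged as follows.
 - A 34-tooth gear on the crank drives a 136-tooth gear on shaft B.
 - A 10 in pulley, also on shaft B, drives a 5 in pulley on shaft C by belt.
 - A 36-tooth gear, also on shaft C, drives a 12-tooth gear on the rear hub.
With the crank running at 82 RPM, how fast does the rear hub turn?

123 RPM

the crank → shaft B (gear mesh, 136/34): 82 ÷ 4 = 20.5 RPM
shaft B → shaft C (belt, 5/10): 20.5 ÷ 0.5 = 41 RPM
shaft C → the rear hub (gear mesh, 12/36): 41 ÷ 0.33333 = 123 RPM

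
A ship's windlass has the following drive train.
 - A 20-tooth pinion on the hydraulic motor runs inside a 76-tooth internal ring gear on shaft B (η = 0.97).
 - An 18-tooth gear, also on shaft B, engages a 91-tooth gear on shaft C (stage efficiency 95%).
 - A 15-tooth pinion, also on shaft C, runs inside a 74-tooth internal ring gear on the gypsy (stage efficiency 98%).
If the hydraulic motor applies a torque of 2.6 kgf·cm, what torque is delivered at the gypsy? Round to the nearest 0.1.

After the internal gear (76/20): 2.6 × 3.8 × 0.97 = 9.5836 kgf·cm
After the gear mesh (91/18): 9.5836 × 5.0556 × 0.95 = 46.028 kgf·cm
After the internal gear (74/15): 46.028 × 4.9333 × 0.98 = 222.53 kgf·cm

222.5 kgf·cm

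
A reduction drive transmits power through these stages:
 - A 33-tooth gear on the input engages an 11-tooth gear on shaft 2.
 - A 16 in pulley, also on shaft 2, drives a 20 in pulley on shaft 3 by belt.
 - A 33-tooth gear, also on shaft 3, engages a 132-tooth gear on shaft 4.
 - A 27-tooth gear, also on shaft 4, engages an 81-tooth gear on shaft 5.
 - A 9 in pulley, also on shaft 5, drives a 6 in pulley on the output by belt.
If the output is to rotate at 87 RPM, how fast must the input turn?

290 RPM

Overall ratio R = 0.33333 × 1.25 × 4 × 3 × 0.66667 = 3.3333.
Required input speed = output speed × R = 87 × 3.3333 = 290 RPM.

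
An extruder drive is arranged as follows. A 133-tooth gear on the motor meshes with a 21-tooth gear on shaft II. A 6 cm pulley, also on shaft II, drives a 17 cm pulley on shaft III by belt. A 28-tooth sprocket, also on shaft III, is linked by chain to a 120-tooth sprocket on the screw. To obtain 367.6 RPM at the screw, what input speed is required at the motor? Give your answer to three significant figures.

Overall ratio R = 0.15789 × 2.8333 × 4.2857 = 1.9173.
Required input speed = output speed × R = 367.6 × 1.9173 = 704.8 RPM.

705 RPM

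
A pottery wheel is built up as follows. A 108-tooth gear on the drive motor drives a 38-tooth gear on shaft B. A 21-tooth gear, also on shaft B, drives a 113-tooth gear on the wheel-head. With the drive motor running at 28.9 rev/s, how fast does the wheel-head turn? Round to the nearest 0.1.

the drive motor → shaft B (gear mesh, 38/108): 28.9 ÷ 0.35185 = 82.137 rev/s
shaft B → the wheel-head (gear mesh, 113/21): 82.137 ÷ 5.381 = 15.264 rev/s

15.3 rev/s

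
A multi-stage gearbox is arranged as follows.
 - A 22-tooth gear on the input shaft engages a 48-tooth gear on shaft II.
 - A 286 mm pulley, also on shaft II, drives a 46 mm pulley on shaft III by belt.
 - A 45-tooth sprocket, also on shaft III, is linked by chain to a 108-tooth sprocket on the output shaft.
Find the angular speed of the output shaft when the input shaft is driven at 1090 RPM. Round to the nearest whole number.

the input shaft → shaft II (gear mesh, 48/22): 1090 ÷ 2.1818 = 499.58 RPM
shaft II → shaft III (belt, 46/286): 499.58 ÷ 0.16084 = 3106.1 RPM
shaft III → the output shaft (chain, 108/45): 3106.1 ÷ 2.4 = 1294.2 RPM

1294 RPM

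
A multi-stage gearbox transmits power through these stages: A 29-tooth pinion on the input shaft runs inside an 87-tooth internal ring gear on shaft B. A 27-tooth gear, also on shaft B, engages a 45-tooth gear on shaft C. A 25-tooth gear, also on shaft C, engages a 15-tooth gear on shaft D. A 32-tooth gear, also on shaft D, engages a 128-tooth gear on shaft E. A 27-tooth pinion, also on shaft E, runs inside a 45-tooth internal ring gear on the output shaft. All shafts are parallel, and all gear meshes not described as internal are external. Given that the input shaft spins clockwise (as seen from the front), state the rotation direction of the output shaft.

counterclockwise

the input shaft → shaft B: internal mesh, same direction → CW.
shaft B → shaft C: external mesh, 1 reversal → CCW.
shaft C → shaft D: external mesh, 1 reversal → CW.
shaft D → shaft E: external mesh, 1 reversal → CCW.
shaft E → the output shaft: internal mesh, same direction → CCW.
3 reversals in total — an odd number — so the output shaft turns opposite to the input shaft.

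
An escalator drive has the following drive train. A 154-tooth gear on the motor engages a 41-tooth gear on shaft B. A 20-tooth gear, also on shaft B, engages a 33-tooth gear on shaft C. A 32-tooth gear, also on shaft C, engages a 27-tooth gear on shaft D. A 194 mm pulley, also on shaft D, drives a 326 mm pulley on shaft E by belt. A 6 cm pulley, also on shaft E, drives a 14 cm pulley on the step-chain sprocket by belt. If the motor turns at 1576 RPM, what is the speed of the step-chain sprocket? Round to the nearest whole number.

1084 RPM

Gear mesh: ratio = 41/154 = 0.26623, so shaft B turns at 1576 / 0.26623 = 5919.6 RPM.
Gear mesh: ratio = 33/20 = 1.65, so shaft C turns at 5919.6 / 1.65 = 3587.6 RPM.
Gear mesh: ratio = 27/32 = 0.84375, so shaft D turns at 3587.6 / 0.84375 = 4252 RPM.
Belt: ratio = 326/194 = 1.6804, so shaft E turns at 4252 / 1.6804 = 2530.3 RPM.
Belt: ratio = 14/6 = 2.3333, so the step-chain sprocket turns at 2530.3 / 2.3333 = 1084.4 RPM.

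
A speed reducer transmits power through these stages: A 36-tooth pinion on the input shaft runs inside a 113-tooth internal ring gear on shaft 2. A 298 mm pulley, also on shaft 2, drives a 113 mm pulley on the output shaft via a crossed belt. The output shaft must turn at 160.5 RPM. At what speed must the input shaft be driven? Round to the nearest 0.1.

Overall ratio R = 3.1389 × 0.37919 = 1.1902.
Required input speed = output speed × R = 160.5 × 1.1902 = 191.04 RPM.

191.0 RPM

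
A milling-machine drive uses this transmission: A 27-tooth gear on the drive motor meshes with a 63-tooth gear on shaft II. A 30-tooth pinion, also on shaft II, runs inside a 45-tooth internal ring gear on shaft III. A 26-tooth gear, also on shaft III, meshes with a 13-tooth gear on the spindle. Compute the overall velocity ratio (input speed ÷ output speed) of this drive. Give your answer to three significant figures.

Each stage contributes driven/driver: gear mesh 63/27 = 2.3333, internal gear 45/30 = 1.5, gear mesh 13/26 = 0.5.
Overall: 2.3333 × 1.5 × 0.5 = 1.75.

1.75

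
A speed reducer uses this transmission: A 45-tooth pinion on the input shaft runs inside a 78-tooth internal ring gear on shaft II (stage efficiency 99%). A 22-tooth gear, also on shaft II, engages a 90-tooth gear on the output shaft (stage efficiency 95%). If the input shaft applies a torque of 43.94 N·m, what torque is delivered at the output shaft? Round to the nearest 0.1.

293.0 N·m

Internal gear: ratio = 78/45 = 1.7333; torque at shaft II = 43.94 × 1.7333 × 0.99 = 75.401 N·m.
Gear mesh: ratio = 90/22 = 4.0909; torque at the output shaft = 75.401 × 4.0909 × 0.95 = 293.04 N·m.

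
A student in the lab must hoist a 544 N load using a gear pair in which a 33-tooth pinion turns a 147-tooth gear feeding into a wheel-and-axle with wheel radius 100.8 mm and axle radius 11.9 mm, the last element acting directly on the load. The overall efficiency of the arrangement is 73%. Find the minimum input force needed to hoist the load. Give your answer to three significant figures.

19.7 N

Gear pair MA = 147/33 = 4.4545.
Wheel-and-axle MA = R/r = 100.8/11.9 = 8.4706.
Combined ideal MA = 4.4545 × 8.4706 = 37.733.
Actual MA = 37.733 × 0.73 = 27.545.
Effort = load / actual MA = 544 / 27.545 = 19.75 N.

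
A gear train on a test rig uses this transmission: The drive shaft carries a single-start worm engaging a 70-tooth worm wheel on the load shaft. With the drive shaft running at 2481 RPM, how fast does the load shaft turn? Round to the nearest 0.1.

Worm: ratio = 70/1 = 70, so the load shaft turns at 2481 / 70 = 35.443 RPM.

35.4 RPM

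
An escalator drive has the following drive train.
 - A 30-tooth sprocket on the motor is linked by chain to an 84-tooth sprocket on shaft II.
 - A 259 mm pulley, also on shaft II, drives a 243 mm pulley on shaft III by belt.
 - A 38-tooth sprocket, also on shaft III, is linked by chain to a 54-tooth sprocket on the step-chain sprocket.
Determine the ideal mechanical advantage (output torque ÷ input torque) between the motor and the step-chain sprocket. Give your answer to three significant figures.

Each stage contributes driven/driver: chain 84/30 = 2.8, belt 243/259 = 0.93822, chain 54/38 = 1.4211.
Overall: 2.8 × 0.93822 × 1.4211 = 3.7331.

3.73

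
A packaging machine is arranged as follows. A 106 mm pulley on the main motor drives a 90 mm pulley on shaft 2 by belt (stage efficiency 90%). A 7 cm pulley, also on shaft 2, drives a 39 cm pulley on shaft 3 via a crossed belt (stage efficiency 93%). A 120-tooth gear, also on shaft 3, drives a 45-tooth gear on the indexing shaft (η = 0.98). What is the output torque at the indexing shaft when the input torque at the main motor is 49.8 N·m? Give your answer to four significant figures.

72.46 N·m

Belt: ratio = 90/106 = 0.84906; torque at shaft 2 = 49.8 × 0.84906 × 0.90 = 38.055 N·m.
Belt: ratio = 39/7 = 5.5714; torque at shaft 3 = 38.055 × 5.5714 × 0.93 = 197.18 N·m.
Gear mesh: ratio = 45/120 = 0.375; torque at the indexing shaft = 197.18 × 0.375 × 0.98 = 72.463 N·m.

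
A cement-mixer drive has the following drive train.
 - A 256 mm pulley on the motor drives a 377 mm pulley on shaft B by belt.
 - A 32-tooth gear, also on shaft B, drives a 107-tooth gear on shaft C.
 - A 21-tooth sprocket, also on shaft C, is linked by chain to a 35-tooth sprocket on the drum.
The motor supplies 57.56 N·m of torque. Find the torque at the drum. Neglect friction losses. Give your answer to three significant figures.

After the belt (377/256): 57.56 × 1.4727 = 84.766 N·m
After the gear mesh (107/32): 84.766 × 3.3438 = 283.44 N·m
After the chain (35/21): 283.44 × 1.6667 = 472.39 N·m

472 N·m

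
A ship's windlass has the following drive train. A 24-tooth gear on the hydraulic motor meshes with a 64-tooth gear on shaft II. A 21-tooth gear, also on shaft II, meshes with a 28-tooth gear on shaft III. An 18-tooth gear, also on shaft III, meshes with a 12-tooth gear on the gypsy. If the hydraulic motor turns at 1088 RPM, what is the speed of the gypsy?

gear mesh 64/24 = 2.6667 → 1088/2.6667 = 408 RPM
gear mesh 28/21 = 1.3333 → 408/1.3333 = 306 RPM
gear mesh 12/18 = 0.66667 → 306/0.66667 = 459 RPM

459 RPM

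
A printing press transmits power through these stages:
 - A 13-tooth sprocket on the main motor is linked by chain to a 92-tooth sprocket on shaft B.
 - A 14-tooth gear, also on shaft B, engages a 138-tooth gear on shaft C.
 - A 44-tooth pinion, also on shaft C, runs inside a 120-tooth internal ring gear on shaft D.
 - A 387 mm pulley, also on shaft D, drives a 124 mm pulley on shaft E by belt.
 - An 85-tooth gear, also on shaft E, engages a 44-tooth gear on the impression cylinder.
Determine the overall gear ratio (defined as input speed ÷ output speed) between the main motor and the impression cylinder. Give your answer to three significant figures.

31.6

Each stage contributes driven/driver: chain 92/13 = 7.0769, gear mesh 138/14 = 9.8571, internal gear 120/44 = 2.7273, belt 124/387 = 0.32041, gear mesh 44/85 = 0.51765.
Overall: 7.0769 × 9.8571 × 2.7273 × 0.32041 × 0.51765 = 31.555.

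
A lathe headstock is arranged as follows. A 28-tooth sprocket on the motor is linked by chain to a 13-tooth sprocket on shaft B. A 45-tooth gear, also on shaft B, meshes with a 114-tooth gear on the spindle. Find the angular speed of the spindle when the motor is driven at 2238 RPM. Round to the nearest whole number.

Chain: ratio = 13/28 = 0.46429, so shaft B turns at 2238 / 0.46429 = 4820.3 RPM.
Gear mesh: ratio = 114/45 = 2.5333, so the spindle turns at 4820.3 / 2.5333 = 1902.8 RPM.

1903 RPM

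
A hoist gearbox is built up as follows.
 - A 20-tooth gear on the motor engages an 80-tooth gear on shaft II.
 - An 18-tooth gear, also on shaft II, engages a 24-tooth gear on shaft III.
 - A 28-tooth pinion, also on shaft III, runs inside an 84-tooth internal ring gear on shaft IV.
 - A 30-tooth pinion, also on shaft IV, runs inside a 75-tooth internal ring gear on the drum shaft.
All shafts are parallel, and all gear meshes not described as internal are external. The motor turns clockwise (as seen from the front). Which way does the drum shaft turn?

the motor → shaft II: external mesh, 1 reversal → CCW.
shaft II → shaft III: external mesh, 1 reversal → CW.
shaft III → shaft IV: internal mesh, same direction → CW.
shaft IV → the drum shaft: internal mesh, same direction → CW.
2 reversals in total — an even number — so the drum shaft turns the same way as the motor.

clockwise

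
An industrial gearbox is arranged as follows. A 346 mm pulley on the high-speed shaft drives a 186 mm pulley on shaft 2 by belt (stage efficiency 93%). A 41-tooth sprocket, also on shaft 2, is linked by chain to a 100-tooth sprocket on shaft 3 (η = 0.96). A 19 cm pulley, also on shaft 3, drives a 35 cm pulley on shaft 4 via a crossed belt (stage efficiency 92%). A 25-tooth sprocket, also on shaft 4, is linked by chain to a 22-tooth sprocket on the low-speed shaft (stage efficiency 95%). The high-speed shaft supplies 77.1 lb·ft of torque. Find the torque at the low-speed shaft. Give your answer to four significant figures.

127.9 lb·ft

belt 186/346 = 0.53757 → τ = 77.1·0.53757·0.93 = 38.546 lb·ft
chain 100/41 = 2.439 → τ = 38.546·2.439·0.96 = 90.253 lb·ft
belt 35/19 = 1.8421 → τ = 90.253·1.8421·0.92 = 152.96 lb·ft
chain 22/25 = 0.88 → τ = 152.96·0.88·0.95 = 127.87 lb·ft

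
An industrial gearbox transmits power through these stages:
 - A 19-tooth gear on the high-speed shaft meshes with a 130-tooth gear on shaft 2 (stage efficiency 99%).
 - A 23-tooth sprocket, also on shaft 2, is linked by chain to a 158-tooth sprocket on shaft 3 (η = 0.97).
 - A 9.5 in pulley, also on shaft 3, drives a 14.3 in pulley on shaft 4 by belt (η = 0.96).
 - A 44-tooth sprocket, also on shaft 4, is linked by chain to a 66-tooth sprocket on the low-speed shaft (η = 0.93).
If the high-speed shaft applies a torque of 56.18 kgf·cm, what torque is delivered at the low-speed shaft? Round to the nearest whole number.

5112 kgf·cm

After the gear mesh (130/19): 56.18 × 6.8421 × 0.99 = 380.55 kgf·cm
After the chain (158/23): 380.55 × 6.8696 × 0.97 = 2535.8 kgf·cm
After the belt (14.3/9.5): 2535.8 × 1.5053 × 0.96 = 3664.3 kgf·cm
After the chain (66/44): 3664.3 × 1.5 × 0.93 = 5111.7 kgf·cm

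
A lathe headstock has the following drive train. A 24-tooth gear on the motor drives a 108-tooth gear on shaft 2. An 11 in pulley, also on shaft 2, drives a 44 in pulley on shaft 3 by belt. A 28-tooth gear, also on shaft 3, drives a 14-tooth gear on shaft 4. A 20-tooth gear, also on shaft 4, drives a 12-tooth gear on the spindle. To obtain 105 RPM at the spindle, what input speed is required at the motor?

Overall ratio R = 4.5 × 4 × 0.5 × 0.6 = 5.4.
Required input speed = output speed × R = 105 × 5.4 = 567 RPM.

567 RPM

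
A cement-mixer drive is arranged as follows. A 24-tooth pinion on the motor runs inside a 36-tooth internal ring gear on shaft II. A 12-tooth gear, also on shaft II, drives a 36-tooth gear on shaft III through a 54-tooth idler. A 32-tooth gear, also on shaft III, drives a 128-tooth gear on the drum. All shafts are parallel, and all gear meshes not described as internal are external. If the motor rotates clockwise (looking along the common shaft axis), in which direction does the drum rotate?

the motor → shaft II: internal mesh, same direction → CW.
shaft II → shaft III: driver → idler → driven is 2 external meshes, 2 reversals → CW.
shaft III → the drum: external mesh, 1 reversal → CCW.
3 reversals in total — an odd number — so the drum turns opposite to the motor.

counterclockwise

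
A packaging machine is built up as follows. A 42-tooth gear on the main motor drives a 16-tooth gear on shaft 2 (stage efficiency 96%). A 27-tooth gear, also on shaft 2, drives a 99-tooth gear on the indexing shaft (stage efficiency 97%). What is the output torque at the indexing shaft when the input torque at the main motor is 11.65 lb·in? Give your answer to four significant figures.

15.15 lb·in

Gear mesh: ratio = 16/42 = 0.38095; torque at shaft 2 = 11.65 × 0.38095 × 0.96 = 4.2606 lb·in.
Gear mesh: ratio = 99/27 = 3.6667; torque at the indexing shaft = 4.2606 × 3.6667 × 0.97 = 15.153 lb·in.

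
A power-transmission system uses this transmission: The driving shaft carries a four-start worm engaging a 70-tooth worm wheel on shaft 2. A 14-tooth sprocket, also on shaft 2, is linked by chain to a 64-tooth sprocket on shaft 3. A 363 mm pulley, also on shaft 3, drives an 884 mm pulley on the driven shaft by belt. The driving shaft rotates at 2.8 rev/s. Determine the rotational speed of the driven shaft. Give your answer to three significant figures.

0.0144 rev/s

worm 70/4 = 17.5 → 2.8/17.5 = 0.16 rev/s
chain 64/14 = 4.5714 → 0.16/4.5714 = 0.035 rev/s
belt 884/363 = 2.4353 → 0.035/2.4353 = 0.014372 rev/s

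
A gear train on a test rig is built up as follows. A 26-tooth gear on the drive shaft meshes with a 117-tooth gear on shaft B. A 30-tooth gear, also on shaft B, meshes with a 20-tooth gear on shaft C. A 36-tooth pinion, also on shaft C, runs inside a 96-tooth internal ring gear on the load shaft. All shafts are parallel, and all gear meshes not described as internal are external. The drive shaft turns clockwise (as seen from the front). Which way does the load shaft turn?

the drive shaft → shaft B: external mesh, 1 reversal → CCW.
shaft B → shaft C: external mesh, 1 reversal → CW.
shaft C → the load shaft: internal mesh, same direction → CW.
2 reversals in total — an even number — so the load shaft turns the same way as the drive shaft.

clockwise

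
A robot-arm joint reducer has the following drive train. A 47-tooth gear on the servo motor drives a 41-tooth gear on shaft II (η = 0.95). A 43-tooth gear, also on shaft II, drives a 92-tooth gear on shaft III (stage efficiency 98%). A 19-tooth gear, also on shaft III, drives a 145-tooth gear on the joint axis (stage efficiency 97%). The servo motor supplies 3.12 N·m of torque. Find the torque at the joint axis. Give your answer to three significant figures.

gear mesh 41/47 = 0.87234 → τ = 3.12·0.87234·0.95 = 2.5856 N·m
gear mesh 92/43 = 2.1395 → τ = 2.5856·2.1395·0.98 = 5.4214 N·m
gear mesh 145/19 = 7.6316 → τ = 5.4214·7.6316·0.97 = 40.132 N·m

40.1 N·m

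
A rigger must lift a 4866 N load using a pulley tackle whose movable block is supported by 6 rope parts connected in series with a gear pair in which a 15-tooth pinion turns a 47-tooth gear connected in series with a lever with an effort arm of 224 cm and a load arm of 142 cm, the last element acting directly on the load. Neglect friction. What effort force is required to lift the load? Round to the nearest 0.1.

164.1 N

Block-and-tackle MA = number of supporting rope parts = 6.
Gear pair MA = 47/15 = 3.1333.
Lever MA = effort arm / load arm = 224/142 = 1.5775.
Combined ideal MA = 6 × 3.1333 × 1.5775 = 29.656.
Effort = load / MA = 4866 / 29.656 = 164.08 N.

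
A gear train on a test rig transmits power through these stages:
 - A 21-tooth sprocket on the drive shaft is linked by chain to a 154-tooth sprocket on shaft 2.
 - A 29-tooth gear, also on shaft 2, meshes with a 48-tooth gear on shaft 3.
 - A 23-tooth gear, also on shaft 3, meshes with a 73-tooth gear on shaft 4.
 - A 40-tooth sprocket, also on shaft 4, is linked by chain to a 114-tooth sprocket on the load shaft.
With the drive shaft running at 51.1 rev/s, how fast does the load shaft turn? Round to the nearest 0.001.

0.465 rev/s

Chain: ratio = 154/21 = 7.3333, so shaft 2 turns at 51.1 / 7.3333 = 6.9682 rev/s.
Gear mesh: ratio = 48/29 = 1.6552, so shaft 3 turns at 6.9682 / 1.6552 = 4.2099 rev/s.
Gear mesh: ratio = 73/23 = 3.1739, so shaft 4 turns at 4.2099 / 3.1739 = 1.3264 rev/s.
Chain: ratio = 114/40 = 2.85, so the load shaft turns at 1.3264 / 2.85 = 0.46541 rev/s.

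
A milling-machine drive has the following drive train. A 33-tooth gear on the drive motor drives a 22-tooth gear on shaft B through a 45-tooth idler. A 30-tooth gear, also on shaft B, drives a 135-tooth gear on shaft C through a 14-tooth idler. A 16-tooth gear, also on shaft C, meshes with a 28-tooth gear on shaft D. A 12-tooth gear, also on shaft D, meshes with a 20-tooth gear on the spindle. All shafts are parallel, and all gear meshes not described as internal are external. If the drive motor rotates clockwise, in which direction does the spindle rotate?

the drive motor → shaft B: driver → idler → driven is 2 external meshes, 2 reversals → CW.
shaft B → shaft C: driver → idler → driven is 2 external meshes, 2 reversals → CW.
shaft C → shaft D: external mesh, 1 reversal → CCW.
shaft D → the spindle: external mesh, 1 reversal → CW.
6 reversals in total — an even number — so the spindle turns the same way as the drive motor.

clockwise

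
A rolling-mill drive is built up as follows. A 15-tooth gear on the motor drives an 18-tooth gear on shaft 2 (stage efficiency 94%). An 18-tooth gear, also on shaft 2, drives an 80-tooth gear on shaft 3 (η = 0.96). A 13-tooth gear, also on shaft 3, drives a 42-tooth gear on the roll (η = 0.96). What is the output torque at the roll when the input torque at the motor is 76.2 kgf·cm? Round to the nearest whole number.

Gear mesh: ratio = 18/15 = 1.2; torque at shaft 2 = 76.2 × 1.2 × 0.94 = 85.954 kgf·cm.
Gear mesh: ratio = 80/18 = 4.4444; torque at shaft 3 = 85.954 × 4.4444 × 0.96 = 366.74 kgf·cm.
Gear mesh: ratio = 42/13 = 3.2308; torque at the roll = 366.74 × 3.2308 × 0.96 = 1137.4 kgf·cm.

1137 kgf·cm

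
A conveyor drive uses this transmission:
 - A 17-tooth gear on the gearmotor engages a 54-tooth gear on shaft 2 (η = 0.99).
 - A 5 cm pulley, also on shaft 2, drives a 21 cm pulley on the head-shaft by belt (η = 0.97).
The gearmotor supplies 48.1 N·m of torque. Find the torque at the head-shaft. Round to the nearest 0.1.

616.2 N·m

After the gear mesh (54/17): 48.1 × 3.1765 × 0.99 = 151.26 N·m
After the belt (21/5): 151.26 × 4.2 × 0.97 = 616.23 N·m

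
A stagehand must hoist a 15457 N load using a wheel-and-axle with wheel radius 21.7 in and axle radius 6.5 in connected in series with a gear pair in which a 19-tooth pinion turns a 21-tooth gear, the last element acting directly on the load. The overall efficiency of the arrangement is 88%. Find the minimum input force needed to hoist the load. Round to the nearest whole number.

Wheel-and-axle MA = R/r = 21.7/6.5 = 3.3385.
Gear pair MA = 21/19 = 1.1053.
Combined ideal MA = 3.3385 × 1.1053 = 3.6899.
Actual MA = 3.6899 × 0.88 = 3.2471.
Effort = load / actual MA = 15457 / 3.2471 = 4760.3 N.

4760 N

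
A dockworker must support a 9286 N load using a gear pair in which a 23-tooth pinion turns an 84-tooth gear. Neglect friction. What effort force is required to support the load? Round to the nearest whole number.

2543 N

Gear pair MA = 84/23 = 3.6522.
Effort = load / MA = 9286 / 3.6522 = 2542.6 N.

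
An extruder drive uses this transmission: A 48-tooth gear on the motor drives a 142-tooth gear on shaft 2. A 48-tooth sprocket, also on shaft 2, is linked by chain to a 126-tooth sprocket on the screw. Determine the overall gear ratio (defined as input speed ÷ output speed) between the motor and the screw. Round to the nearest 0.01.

Each stage contributes driven/driver: gear mesh 142/48 = 2.9583, chain 126/48 = 2.625.
Overall: 2.9583 × 2.625 = 7.7656.

7.77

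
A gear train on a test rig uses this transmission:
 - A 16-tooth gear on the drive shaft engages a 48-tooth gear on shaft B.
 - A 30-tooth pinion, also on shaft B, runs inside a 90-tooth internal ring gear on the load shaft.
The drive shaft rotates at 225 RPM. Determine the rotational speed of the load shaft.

gear mesh 48/16 = 3 → 225/3 = 75 RPM
internal gear 90/30 = 3 → 75/3 = 25 RPM

25 RPM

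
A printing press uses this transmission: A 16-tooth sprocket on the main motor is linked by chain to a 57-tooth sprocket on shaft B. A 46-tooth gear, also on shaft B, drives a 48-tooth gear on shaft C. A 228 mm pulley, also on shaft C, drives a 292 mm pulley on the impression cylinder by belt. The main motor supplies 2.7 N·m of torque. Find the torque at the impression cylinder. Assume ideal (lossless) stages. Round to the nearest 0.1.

chain 57/16 = 3.5625 → τ = 2.7·3.5625 = 9.6188 N·m
gear mesh 48/46 = 1.0435 → τ = 9.6188·1.0435 = 10.037 N·m
belt 292/228 = 1.2807 → τ = 10.037·1.2807 = 12.854 N·m

12.9 N·m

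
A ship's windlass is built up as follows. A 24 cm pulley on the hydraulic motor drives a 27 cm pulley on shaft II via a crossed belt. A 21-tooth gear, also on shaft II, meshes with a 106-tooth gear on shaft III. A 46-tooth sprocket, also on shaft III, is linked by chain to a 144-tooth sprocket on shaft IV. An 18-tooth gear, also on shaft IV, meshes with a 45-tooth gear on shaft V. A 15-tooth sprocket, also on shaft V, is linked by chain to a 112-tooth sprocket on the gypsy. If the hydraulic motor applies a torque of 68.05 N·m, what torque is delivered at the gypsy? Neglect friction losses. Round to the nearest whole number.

22581 N·m

After the belt (27/24): 68.05 × 1.125 = 76.556 N·m
After the gear mesh (106/21): 76.556 × 5.0476 = 386.43 N·m
After the chain (144/46): 386.43 × 3.1304 = 1209.7 N·m
After the gear mesh (45/18): 1209.7 × 2.5 = 3024.2 N·m
After the chain (112/15): 3024.2 × 7.4667 = 22581 N·m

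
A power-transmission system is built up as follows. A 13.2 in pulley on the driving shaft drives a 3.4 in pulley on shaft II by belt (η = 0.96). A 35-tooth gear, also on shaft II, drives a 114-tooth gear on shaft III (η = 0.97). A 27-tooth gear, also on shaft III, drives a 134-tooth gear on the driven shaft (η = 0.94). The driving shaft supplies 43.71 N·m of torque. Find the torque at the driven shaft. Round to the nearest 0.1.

Belt: ratio = 3.4/13.2 = 0.25758; torque at shaft II = 43.71 × 0.25758 × 0.96 = 10.808 N·m.
Gear mesh: ratio = 114/35 = 3.2571; torque at shaft III = 10.808 × 3.2571 × 0.97 = 34.148 N·m.
Gear mesh: ratio = 134/27 = 4.963; torque at the driven shaft = 34.148 × 4.963 × 0.94 = 159.31 N·m.

159.3 N·m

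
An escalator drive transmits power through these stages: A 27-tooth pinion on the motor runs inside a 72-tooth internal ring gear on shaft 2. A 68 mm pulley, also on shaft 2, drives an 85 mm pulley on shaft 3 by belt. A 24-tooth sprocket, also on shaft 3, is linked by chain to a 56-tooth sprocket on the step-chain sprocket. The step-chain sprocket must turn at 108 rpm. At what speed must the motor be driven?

840 rpm

Overall ratio R = 2.6667 × 1.25 × 2.3333 = 7.7778.
Required input speed = output speed × R = 108 × 7.7778 = 840 rpm.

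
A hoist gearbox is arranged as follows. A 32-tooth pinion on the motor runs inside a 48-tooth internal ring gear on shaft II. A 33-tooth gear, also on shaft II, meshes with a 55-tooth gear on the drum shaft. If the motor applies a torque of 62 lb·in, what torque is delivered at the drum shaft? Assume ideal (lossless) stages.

155 lb·in

After the internal gear (48/32): 62 × 1.5 = 93 lb·in
After the gear mesh (55/33): 93 × 1.6667 = 155 lb·in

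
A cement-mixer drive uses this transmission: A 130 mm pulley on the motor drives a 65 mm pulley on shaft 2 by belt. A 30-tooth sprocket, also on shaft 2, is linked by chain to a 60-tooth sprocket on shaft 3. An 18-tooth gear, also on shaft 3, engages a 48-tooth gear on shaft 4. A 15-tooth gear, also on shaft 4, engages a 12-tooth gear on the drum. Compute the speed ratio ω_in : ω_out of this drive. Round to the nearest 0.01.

2.13

Each stage contributes driven/driver: belt 65/130 = 0.5, chain 60/30 = 2, gear mesh 48/18 = 2.6667, gear mesh 12/15 = 0.8.
Overall: 0.5 × 2 × 2.6667 × 0.8 = 2.1333.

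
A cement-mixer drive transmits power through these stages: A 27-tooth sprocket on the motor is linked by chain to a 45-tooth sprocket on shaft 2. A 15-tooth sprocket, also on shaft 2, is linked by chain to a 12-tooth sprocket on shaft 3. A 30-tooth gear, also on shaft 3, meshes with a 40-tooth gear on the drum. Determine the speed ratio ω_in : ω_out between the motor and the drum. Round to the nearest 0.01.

1.78

Each stage contributes driven/driver: chain 45/27 = 1.6667, chain 12/15 = 0.8, gear mesh 40/30 = 1.3333.
Overall: 1.6667 × 0.8 × 1.3333 = 1.7778.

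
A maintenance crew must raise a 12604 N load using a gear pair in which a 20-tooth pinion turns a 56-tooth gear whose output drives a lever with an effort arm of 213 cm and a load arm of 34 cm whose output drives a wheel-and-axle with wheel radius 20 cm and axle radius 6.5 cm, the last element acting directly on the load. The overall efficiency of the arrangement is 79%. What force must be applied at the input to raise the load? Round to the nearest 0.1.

295.6 N

Gear pair MA = 56/20 = 2.8.
Lever MA = effort arm / load arm = 213/34 = 6.2647.
Wheel-and-axle MA = R/r = 20/6.5 = 3.0769.
Combined ideal MA = 2.8 × 6.2647 × 3.0769 = 53.973.
Actual MA = 53.973 × 0.79 = 42.639.
Effort = load / actual MA = 12604 / 42.639 = 295.6 N.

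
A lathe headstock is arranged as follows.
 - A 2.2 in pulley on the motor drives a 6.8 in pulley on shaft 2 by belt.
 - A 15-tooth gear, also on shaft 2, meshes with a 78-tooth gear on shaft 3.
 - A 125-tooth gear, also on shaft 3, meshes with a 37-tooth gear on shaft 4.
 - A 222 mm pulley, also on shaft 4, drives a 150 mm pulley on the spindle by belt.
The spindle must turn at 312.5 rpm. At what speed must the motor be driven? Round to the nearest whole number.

1005 rpm

Overall ratio R = 3.0909 × 5.2 × 0.296 × 0.67568 = 3.2145.
Required input speed = output speed × R = 312.5 × 3.2145 = 1004.5 rpm.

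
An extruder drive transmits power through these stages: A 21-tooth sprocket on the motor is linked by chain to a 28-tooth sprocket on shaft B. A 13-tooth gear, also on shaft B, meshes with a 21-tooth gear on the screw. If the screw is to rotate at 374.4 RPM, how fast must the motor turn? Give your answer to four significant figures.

Overall ratio R = 1.3333 × 1.6154 = 2.1538.
Required input speed = output speed × R = 374.4 × 2.1538 = 806.4 RPM.

806.4 RPM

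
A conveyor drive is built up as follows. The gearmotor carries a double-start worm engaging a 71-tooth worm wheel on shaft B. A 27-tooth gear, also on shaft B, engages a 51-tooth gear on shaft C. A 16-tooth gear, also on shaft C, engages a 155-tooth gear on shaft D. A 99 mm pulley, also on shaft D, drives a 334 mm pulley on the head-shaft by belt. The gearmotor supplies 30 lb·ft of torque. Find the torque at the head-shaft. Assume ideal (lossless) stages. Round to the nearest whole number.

worm 71/2 = 35.5 → τ = 30·35.5 = 1065 lb·ft
gear mesh 51/27 = 1.8889 → τ = 1065·1.8889 = 2011.7 lb·ft
gear mesh 155/16 = 9.6875 → τ = 2011.7·9.6875 = 19488 lb·ft
belt 334/99 = 3.3737 → τ = 19488·3.3737 = 65747 lb·ft

65747 lb·ft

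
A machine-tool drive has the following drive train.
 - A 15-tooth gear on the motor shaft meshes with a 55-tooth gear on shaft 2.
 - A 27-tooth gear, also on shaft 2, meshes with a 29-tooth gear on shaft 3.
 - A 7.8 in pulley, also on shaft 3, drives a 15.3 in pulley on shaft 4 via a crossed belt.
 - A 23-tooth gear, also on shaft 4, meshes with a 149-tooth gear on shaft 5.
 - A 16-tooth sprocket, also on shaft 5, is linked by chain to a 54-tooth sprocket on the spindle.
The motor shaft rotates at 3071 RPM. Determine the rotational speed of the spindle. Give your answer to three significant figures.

gear mesh 55/15 = 3.6667 → 3071/3.6667 = 837.55 RPM
gear mesh 29/27 = 1.0741 → 837.55/1.0741 = 779.78 RPM
belt 15.3/7.8 = 1.9615 → 779.78/1.9615 = 397.54 RPM
gear mesh 149/23 = 6.4783 → 397.54/6.4783 = 61.365 RPM
chain 54/16 = 3.375 → 61.365/3.375 = 18.182 RPM

18.2 RPM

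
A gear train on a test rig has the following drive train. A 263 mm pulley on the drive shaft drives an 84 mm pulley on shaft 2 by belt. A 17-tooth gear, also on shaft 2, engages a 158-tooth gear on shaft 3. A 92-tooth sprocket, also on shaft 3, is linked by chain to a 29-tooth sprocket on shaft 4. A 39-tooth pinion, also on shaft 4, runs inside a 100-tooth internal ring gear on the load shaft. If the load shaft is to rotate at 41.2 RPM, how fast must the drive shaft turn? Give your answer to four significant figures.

98.85 RPM

Overall ratio R = 0.31939 × 9.2941 × 0.31522 × 2.5641 = 2.3993.
Required input speed = output speed × R = 41.2 × 2.3993 = 98.85 RPM.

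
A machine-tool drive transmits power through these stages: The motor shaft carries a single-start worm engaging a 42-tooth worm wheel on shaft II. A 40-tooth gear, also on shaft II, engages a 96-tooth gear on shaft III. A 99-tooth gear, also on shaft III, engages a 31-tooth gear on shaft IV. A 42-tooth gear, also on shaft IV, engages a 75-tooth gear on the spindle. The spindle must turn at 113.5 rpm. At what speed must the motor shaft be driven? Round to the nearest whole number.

Overall ratio R = 42 × 2.4 × 0.31313 × 1.7857 = 56.364.
Required input speed = output speed × R = 113.5 × 56.364 = 6397.3 rpm.

6397 rpm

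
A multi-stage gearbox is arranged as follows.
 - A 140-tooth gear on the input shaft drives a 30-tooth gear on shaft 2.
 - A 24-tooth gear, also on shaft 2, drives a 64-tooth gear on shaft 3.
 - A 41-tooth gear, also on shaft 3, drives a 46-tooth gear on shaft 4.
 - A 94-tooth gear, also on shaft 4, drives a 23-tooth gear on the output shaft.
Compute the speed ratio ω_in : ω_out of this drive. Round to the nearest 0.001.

Each stage contributes driven/driver: gear mesh 30/140 = 0.21429, gear mesh 64/24 = 2.6667, gear mesh 46/41 = 1.122, gear mesh 23/94 = 0.24468.
Overall: 0.21429 × 2.6667 × 1.122 × 0.24468 = 0.15687.

0.157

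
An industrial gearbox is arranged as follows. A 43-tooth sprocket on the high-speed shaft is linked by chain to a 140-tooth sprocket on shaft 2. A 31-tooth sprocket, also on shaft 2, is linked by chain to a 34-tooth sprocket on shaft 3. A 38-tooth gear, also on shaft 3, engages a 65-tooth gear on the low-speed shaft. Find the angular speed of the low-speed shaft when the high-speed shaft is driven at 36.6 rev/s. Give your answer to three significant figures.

5.99 rev/s

the high-speed shaft → shaft 2 (chain, 140/43): 36.6 ÷ 3.2558 = 11.241 rev/s
shaft 2 → shaft 3 (chain, 34/31): 11.241 ÷ 1.0968 = 10.25 rev/s
shaft 3 → the low-speed shaft (gear mesh, 65/38): 10.25 ÷ 1.7105 = 5.992 rev/s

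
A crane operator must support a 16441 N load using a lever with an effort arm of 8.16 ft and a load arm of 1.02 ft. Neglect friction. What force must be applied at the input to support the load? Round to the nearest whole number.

2055 N

Lever MA = effort arm / load arm = 8.16/1.02 = 8.
Effort = load / MA = 16441 / 8 = 2055.1 N.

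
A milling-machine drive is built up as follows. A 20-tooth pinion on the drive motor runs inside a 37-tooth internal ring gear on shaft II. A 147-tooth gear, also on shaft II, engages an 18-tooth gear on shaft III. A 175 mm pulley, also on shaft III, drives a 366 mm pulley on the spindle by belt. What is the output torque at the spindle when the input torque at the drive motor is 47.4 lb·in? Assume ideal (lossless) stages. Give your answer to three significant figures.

After the internal gear (37/20): 47.4 × 1.85 = 87.69 lb·in
After the gear mesh (18/147): 87.69 × 0.12245 = 10.738 lb·in
After the belt (366/175): 10.738 × 2.0914 = 22.457 lb·in

22.5 lb·in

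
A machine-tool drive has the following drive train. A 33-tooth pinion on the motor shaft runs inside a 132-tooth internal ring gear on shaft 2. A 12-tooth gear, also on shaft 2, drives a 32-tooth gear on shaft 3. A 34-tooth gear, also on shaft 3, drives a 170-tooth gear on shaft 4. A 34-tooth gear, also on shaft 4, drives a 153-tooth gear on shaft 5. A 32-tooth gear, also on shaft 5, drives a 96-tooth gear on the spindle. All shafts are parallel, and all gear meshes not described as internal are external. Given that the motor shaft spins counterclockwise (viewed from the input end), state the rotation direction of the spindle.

counterclockwise

the motor shaft → shaft 2: internal mesh, same direction → CCW.
shaft 2 → shaft 3: external mesh, 1 reversal → CW.
shaft 3 → shaft 4: external mesh, 1 reversal → CCW.
shaft 4 → shaft 5: external mesh, 1 reversal → CW.
shaft 5 → the spindle: external mesh, 1 reversal → CCW.
4 reversals in total — an even number — so the spindle turns the same way as the motor shaft.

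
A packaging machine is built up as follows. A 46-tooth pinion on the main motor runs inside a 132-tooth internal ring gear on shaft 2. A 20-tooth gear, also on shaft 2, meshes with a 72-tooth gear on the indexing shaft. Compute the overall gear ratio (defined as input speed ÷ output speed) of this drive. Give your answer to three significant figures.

Each stage contributes driven/driver: internal gear 132/46 = 2.8696, gear mesh 72/20 = 3.6.
Overall: 2.8696 × 3.6 = 10.33.

10.3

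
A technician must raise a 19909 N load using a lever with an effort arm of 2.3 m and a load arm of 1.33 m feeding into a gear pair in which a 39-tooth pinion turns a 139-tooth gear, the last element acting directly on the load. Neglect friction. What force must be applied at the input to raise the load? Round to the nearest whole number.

3230 N

Lever MA = effort arm / load arm = 2.3/1.33 = 1.7293.
Gear pair MA = 139/39 = 3.5641.
Combined ideal MA = 1.7293 × 3.5641 = 6.1635.
Effort = load / MA = 19909 / 6.1635 = 3230.2 N.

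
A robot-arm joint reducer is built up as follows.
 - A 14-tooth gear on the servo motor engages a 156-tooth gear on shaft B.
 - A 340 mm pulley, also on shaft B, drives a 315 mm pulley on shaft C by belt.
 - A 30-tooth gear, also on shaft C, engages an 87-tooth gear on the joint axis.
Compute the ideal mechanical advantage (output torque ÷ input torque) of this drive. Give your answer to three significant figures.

29.9

Each stage contributes driven/driver: gear mesh 156/14 = 11.143, belt 315/340 = 0.92647, gear mesh 87/30 = 2.9.
Overall: 11.143 × 0.92647 × 2.9 = 29.938.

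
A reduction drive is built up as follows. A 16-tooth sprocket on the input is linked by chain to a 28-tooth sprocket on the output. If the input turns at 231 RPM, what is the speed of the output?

132 RPM

the input → the output (chain, 28/16): 231 ÷ 1.75 = 132 RPM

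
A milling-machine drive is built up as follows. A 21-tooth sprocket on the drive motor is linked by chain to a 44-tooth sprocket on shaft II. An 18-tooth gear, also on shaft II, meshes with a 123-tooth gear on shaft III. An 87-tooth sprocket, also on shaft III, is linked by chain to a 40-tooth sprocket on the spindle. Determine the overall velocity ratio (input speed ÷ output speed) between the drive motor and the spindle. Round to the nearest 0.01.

Each stage contributes driven/driver: chain 44/21 = 2.0952, gear mesh 123/18 = 6.8333, chain 40/87 = 0.45977.
Overall: 2.0952 × 6.8333 × 0.45977 = 6.5827.

6.58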